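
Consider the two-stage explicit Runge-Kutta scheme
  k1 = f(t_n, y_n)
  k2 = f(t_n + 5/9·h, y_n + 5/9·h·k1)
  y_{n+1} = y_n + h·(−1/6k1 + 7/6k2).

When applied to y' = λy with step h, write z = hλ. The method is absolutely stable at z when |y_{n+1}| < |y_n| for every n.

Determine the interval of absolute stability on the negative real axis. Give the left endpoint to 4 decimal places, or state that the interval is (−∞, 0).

z∈(-1.5429,0).

On y'=λy, z=hλ:
  k1=λy_n ⇒ h·k1=z·y_n;  k2=λ(1+5/9z)y_n ⇒ h·k2=z(1+5/9z)y_n
  y_{n+1}/y_n = 1 − 1/6z + 7/6z(1+5/9z) = 1 + z + 35/54z²
  Hence R(z) = 1 + z + 35/54z².

Find x<0 with |R(x)|<1.
x=-1.28: |R|=0.7819
R=1: x+35/54x²=0 ⇒ x=−54/35=-1.5429; min R=1−1/(4·35/54)=0.6143>−1
Confirm numerically:
  x=-1.347: |R|=0.82901 <1
  x=-1.320: |R|=0.80933 <1
  x=-0.930: |R|=0.63058 <1
  x=-2.129: |R|=1.80882 >1
  x=-2.098: |R|=1.75489 >1
So |R|<1 on (-1.5429, 0).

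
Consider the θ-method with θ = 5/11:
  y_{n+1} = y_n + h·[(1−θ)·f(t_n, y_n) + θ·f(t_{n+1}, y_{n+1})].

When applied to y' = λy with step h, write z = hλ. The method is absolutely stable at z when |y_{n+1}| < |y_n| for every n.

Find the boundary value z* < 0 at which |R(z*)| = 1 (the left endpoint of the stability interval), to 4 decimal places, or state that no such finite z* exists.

z* = -22.0000.

On y'=λy, z=hλ:
  y_{n+1} = y_n + z·[6/11·y_n + 5/11·y_{n+1}] ⇒ (1 − 5/11z)y_{n+1} = (1 + 6/11z)y_n
  ⇒ R(z) = (1 + 6/11z)/(1 − 5/11z).

Solve |R(x)|<1 on ℝ⁻.
x=-1.72: |R|=0.0347
R=−1: 1+6/11x = −1+5/11x ⇒ -1/11x=2 ⇒ x=2/(-1/11)=-22.0000
Confirm numerically:
  x=-19.231: |R|=0.97416 <1
  x=-15.445: |R|=0.92570 <1
  x=-13.631: |R|=0.89427 <1
  x=-22.276: |R|=1.00226 >1
  x=-22.263: |R|=1.00215 >1
  x=-22.178: |R|=1.00146 >1
Stable set (-22.0000, 0).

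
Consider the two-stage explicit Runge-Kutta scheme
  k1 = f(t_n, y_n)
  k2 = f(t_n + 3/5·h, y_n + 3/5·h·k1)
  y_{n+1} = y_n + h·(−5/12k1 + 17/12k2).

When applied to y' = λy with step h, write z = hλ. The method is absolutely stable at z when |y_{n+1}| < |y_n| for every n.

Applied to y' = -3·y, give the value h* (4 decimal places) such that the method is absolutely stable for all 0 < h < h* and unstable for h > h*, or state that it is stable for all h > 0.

(-1.1765,0); λ=-3 ⇒ h* = (20/17)/3 = 0.3922.

Set f=λy, z=hλ:
  k1=λy_n ⇒ h·k1=z·y_n;  k2=λ(1+3/5z)y_n ⇒ h·k2=z(1+3/5z)y_n
  y_{n+1}/y_n = 1 − 5/12z + 17/12z(1+3/5z) = 1 + z + 17/20z²
  Hence R(z) = 1 + z + 17/20z².

Boundary: |R(x)|=1, x<0.
x=-0.36: |R|=0.7502
R=1: x+17/20x²=0 ⇒ x=−20/17=-1.1765; min R=1−1/(4·17/20)=0.7059>−1
Confirm numerically:
  x=-1.012: |R|=0.85852 <1
  x=-0.952: |R|=0.81836 <1
  x=-0.591: |R|=0.70589 <1
  x=-1.681: |R|=1.72090 >1
  x=-1.629: |R|=1.62659 >1
Stable set (-1.1765, 0).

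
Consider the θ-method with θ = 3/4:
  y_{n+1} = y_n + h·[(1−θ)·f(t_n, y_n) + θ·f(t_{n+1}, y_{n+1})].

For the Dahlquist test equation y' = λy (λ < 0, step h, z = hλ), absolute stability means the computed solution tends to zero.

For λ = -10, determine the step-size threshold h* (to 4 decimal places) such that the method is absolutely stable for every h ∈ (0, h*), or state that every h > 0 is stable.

Test eqn y'=λy, z=hλ:
  y_{n+1} = y_n + z·[1/4·y_n + 3/4·y_{n+1}] ⇒ (1 − 3/4z)y_{n+1} = (1 + 1/4z)y_n
  ⇒ R(z) = (1 + 1/4z)/(1 − 3/4z).

Boundary: |R(x)|=1, x<0.
x=-0.71: |R|=0.5367
x=-2: |R|=0.2000
x=-10: |R|=0.1765
x=-100: |R|=0.3158
θ=3/4≥1/2 ⇒ |1+1/4x|<|1−3/4x| ∀x<0 ⇒ interval (−∞,0).

unbounded; (−∞, 0). Any h>0 works for λ=-10.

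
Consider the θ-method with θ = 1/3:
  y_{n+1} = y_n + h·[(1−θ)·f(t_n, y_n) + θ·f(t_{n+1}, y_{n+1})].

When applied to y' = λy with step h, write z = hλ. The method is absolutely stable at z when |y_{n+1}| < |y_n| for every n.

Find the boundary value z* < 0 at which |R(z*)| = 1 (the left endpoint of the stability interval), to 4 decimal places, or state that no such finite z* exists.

With y'=λy (z=hλ):
  y_{n+1} = y_n + z·[2/3·y_n + 1/3·y_{n+1}] ⇒ (1 − 1/3z)y_{n+1} = (1 + 2/3z)y_n
  so R(z) = (1 + 2/3z)/(1 − 1/3z).

Boundary: |R(x)|=1, x<0.
x=-0.55: |R|=0.5352
R=−1: 1+2/3x = −1+1/3x ⇒ -1/3x=2 ⇒ x=2/(-1/3)=-6.0000
Confirm numerically:
  x=-5.436: |R|=0.93314 <1
  x=-3.939: |R|=0.70298 <1
  x=-2.899: |R|=0.47432 <1
  x=-2.472: |R|=0.35526 <1
  x=-6.305: |R|=1.03278 >1
  x=-6.138: |R|=1.01510 >1
Stable set (-6.0000, 0).

left endpoint -6.0000.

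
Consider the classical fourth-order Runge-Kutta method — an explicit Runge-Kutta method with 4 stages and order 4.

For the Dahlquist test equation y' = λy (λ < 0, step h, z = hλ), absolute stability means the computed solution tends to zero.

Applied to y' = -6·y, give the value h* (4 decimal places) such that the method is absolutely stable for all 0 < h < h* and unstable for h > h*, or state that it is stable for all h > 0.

(-2.7853,0); λ=-6 ⇒ h* = 0.4642.

On y'=λy, z=hλ:
  order 4, 4-stage ⇒ R(z)=1+z+z^2/2+z^3/6+z^4/24
  (e.g. R(-1.03)=0.36523, |R|=0.36523)

Boundary: |R(x)|=1, x<0.
x=-1.03: |R|=0.3652
|R(-2.71)|=0.8923 |R(-1.17)|=0.3256 |R(-0.94)|=0.3959
Bisect:
  x_lo=-3.1904 |R|=1.8033  x_hi=-0.2286 |R|=0.7957
  mid=-1.70946 |R|=0.27490 →hi
  mid=-2.44991 |R|=0.60139 →hi
  mid=-2.82013 |R|=1.05380 →lo
  mid=-2.63502 |R|=0.79608 →hi
  mid=-2.72757 |R|=0.91641 →hi
  mid=-2.77385 |R|=0.98288 →hi
  mid=-2.79699 |R|=1.01778 →lo
  ...
  [-2.78542,-2.78524] ⇒ x*=-2.7853
Stable set (-2.7853, 0).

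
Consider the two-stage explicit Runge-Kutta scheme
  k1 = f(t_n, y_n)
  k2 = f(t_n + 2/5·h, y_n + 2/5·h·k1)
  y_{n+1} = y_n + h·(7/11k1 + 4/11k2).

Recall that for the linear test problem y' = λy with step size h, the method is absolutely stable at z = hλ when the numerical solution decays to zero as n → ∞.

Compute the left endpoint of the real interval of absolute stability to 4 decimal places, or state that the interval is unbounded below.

left endpoint -6.8750.

Set f=λy, z=hλ:
  k1=λy_n ⇒ h·k1=z·y_n;  k2=λ(1+2/5z)y_n ⇒ h·k2=z(1+2/5z)y_n
  y_{n+1}/y_n = 1 + 7/11z + 4/11z(1+2/5z) = 1 + z + 8/55z²
  R(z) = 1 + z + 8/55z².

Solve |R(x)|<1 on ℝ⁻.
x=-0.64: |R|=0.4196
R=1: x+8/55x²=0 ⇒ x=−55/8=-6.8750; min R=1−1/(4·8/55)=-0.7188>−1
Confirm numerically:
  x=-6.254: |R|=0.43509 <1
  x=-4.646: |R|=0.50632 <1
  x=-4.077: |R|=0.65926 <1
  x=-7.224: |R|=1.36672 >1
  x=-7.212: |R|=1.35352 >1
Interval (-6.8750, 0).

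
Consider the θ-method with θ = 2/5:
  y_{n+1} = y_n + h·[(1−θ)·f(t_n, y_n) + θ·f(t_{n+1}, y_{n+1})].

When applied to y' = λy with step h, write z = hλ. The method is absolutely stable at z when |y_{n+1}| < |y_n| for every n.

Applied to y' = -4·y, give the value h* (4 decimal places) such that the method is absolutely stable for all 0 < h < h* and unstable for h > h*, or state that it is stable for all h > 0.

Test eqn y'=λy, z=hλ:
  y_{n+1} = y_n + z·[3/5·y_n + 2/5·y_{n+1}] ⇒ (1 − 2/5z)y_{n+1} = (1 + 3/5z)y_n
  so R(z) = (1 + 3/5z)/(1 − 2/5z).

Need |R(x)|<1, x<0.
x=-1.71: |R|=0.0154
R=−1: 1+3/5x = −1+2/5x ⇒ -1/5x=2 ⇒ x=2/(-1/5)=-10.0000
Confirm numerically:
  x=-8.686: |R|=0.94127 <1
  x=-8.652: |R|=0.93956 <1
  x=-8.445: |R|=0.92896 <1
  x=-4.509: |R|=0.60829 <1
  x=-10.277: |R|=1.01084 >1
  x=-10.074: |R|=1.00294 >1
Stable set (-10.0000, 0).

(-10.0000,0); λ=-4 ⇒ h* = (10)/4 = 2.5000.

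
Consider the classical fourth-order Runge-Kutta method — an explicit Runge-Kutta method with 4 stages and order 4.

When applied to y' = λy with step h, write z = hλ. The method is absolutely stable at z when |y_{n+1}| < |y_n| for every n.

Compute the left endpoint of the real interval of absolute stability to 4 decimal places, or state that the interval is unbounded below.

z* = -2.7853.

With y'=λy (z=hλ):
  order 4, 4-stage ⇒ R(z)=1+z+z^2/2+z^3/6+z^4/24
  (e.g. R(-1.11)=0.34136, |R|=0.34136)

Need |R(x)|<1, x<0.
x=-1.11: |R|=0.3414
|R(-2.61)|=0.7663 |R(-2.26)|=0.4569 |R(-1.66)|=0.2718
Bisect:
  x_lo=-3.3488 |R|=2.2394  x_hi=-0.1014 |R|=0.9035
  mid=-1.72511 |R|=0.27626 →hi
  mid=-2.53695 |R|=0.68574 →hi
  mid=-2.94286 |R|=1.26475 →lo
  mid=-2.73991 |R|=0.93370 →hi
  mid=-2.84138 |R|=1.08791 →lo
  mid=-2.79064 |R|=1.00810 →lo
  mid=-2.76528 |R|=0.97024 →hi
  mid=-2.77796 |R|=0.98900 →hi
  mid=-2.78430 |R|=0.99851 →hi
  ...
  [-2.78549,-2.78529] ⇒ x*=-2.7853
Interval (-2.7853, 0).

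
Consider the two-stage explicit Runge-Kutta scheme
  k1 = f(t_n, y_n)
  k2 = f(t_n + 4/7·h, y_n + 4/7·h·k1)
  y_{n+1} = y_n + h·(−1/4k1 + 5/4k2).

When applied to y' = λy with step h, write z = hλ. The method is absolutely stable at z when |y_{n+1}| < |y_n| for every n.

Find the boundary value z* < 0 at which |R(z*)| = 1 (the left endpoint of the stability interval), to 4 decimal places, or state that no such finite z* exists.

Test eqn y'=λy, z=hλ:
  k1=λy_n ⇒ h·k1=z·y_n;  k2=λ(1+4/7z)y_n ⇒ h·k2=z(1+4/7z)y_n
  y_{n+1}/y_n = 1 − 1/4z + 5/4z(1+4/7z) = 1 + z + 5/7z²
  ⇒ R(z) = 1 + z + 5/7z².

Boundary: |R(x)|=1, x<0.
x=-0.42: |R|=0.7060
R=1: x+5/7x²=0 ⇒ x=−7/5=-1.4000; min R=1−1/(4·5/7)=0.6500>−1
Confirm numerically:
  x=-1.265: |R|=0.87802 <1
  x=-0.942: |R|=0.69183 <1
  x=-0.577: |R|=0.66081 <1
  x=-1.821: |R|=1.54760 >1
  x=-1.711: |R|=1.38009 >1
  x=-1.614: |R|=1.24671 >1
Stable set (-1.4000, 0).

z* = -1.4000.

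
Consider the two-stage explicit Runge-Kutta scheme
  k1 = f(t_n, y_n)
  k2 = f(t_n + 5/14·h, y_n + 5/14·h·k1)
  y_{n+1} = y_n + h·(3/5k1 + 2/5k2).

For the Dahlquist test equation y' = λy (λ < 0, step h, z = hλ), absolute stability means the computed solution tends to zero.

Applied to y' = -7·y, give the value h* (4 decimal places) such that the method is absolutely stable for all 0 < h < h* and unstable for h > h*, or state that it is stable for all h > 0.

(-7.0000,0); λ=-7 ⇒ h* = (7)/7 = 1.0000.

Set f=λy, z=hλ:
  k1=λy_n ⇒ h·k1=z·y_n;  k2=λ(1+5/14z)y_n ⇒ h·k2=z(1+5/14z)y_n
  y_{n+1}/y_n = 1 + 3/5z + 2/5z(1+5/14z) = 1 + z + 1/7z²
  so R(z) = 1 + z + 1/7z².

Solve |R(x)|<1 on ℝ⁻.
x=-1.01: |R|=0.1357
R=1: x+1/7x²=0 ⇒ x=−7=-7.0000; min R=1−1/(4·1/7)=-0.7500>−1
Confirm numerically:
  x=-6.875: |R|=0.87723 <1
  x=-5.778: |R|=0.00867 <1
  x=-4.631: |R|=0.56726 <1
  x=-7.388: |R|=1.40951 >1
  x=-7.067: |R|=1.06764 >1
Interval (-7.0000, 0).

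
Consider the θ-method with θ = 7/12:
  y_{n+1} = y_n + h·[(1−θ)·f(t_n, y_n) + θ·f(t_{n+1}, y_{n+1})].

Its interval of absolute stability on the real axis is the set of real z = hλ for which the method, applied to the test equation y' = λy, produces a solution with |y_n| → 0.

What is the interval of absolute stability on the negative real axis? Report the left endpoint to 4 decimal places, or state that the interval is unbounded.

Set f=λy, z=hλ:
  y_{n+1} = y_n + z·[5/12·y_n + 7/12·y_{n+1}] ⇒ (1 − 7/12z)y_{n+1} = (1 + 5/12z)y_n
  ⇒ R(z) = (1 + 5/12z)/(1 − 7/12z).

Need |R(x)|<1, x<0.
x=-1.49: |R|=0.2029
x=-2: |R|=0.0769
x=-10: |R|=0.4634
x=-100: |R|=0.6854
θ=7/12≥1/2 ⇒ |1+5/12x|<|1−7/12x| ∀x<0 ⇒ interval (−∞,0).

(−∞, 0) — no finite endpoint.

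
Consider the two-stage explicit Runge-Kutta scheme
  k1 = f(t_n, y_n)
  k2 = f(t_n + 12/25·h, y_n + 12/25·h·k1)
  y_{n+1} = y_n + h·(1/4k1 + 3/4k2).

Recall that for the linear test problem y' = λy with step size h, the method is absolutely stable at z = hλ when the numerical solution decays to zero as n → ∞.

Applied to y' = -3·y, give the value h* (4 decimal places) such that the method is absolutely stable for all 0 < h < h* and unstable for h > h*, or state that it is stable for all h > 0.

Set f=λy, z=hλ:
  k1=λy_n ⇒ h·k1=z·y_n;  k2=λ(1+12/25z)y_n ⇒ h·k2=z(1+12/25z)y_n
  y_{n+1}/y_n = 1 + 1/4z + 3/4z(1+12/25z) = 1 + z + 9/25z²
  ⇒ R(z) = 1 + z + 9/25z².

Solve |R(x)|<1 on ℝ⁻.
x=-0.62: |R|=0.5184
R=1: x+9/25x²=0 ⇒ x=−25/9=-2.7778; min R=1−1/(4·9/25)=0.3056>−1
Confirm numerically:
  x=-1.714: |R|=0.34361 <1
  x=-1.629: |R|=0.32631 <1
  x=-1.355: |R|=0.30597 <1
  x=-3.327: |R|=1.65781 >1
  x=-3.160: |R|=1.43482 >1
  x=-2.872: |R|=1.09742 >1
So |R|<1 on (-2.7778, 0).

(-2.7778,0); λ=-3 ⇒ h* = (25/9)/3 = 0.9259.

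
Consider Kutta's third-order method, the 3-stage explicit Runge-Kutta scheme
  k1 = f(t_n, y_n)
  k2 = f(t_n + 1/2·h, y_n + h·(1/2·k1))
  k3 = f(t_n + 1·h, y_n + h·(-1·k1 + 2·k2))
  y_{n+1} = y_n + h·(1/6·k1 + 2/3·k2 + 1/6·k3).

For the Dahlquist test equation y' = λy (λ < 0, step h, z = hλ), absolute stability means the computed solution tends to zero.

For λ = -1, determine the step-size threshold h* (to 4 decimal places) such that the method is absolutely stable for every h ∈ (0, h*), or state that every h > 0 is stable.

On y'=λy, z=hλ:
  order 3, 3-stage ⇒ R(z)=1+z+z^2/2+z^3/6
  (e.g. R(-0.53)=0.58564, |R|=0.58564)

Solve |R(x)|<1 on ℝ⁻.
x=-0.53: |R|=0.5856
|R(-2.4)|=0.8240 |R(-2.1)|=0.4385 |R(-2.01)|=0.3434
Bisect:
  x_lo=-3.0373 |R|=2.0947  x_hi=-0.3028 |R|=0.7384
  mid=-1.67005 |R|=0.05183 →hi
  mid=-2.35369 |R|=0.75695 →hi
  mid=-2.69551 |R|=1.32679 →lo
  mid=-2.52460 |R|=1.01960 →lo
  mid=-2.43915 |R|=0.88302 →hi
  mid=-2.48187 |R|=0.94996 →hi
  mid=-2.50324 |R|=0.98443 →hi
  mid=-2.51392 |R|=1.00193 →lo
  ...
  [-2.51275,-2.51258] ⇒ x*=-2.5127
So |R|<1 on (-2.5127, 0).

(-2.5127,0); λ=-1 ⇒ h* = 2.5127.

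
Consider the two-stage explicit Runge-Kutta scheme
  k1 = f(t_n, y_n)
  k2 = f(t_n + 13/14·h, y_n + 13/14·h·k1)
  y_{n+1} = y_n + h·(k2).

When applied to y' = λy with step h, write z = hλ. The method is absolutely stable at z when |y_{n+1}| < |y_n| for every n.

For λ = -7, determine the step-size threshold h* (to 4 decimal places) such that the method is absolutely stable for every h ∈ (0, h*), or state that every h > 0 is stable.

(-1.0769,0); λ=-7 ⇒ h* = (14/13)/7 = 0.1538.

Set f=λy, z=hλ:
  k1=λy_n ⇒ h·k1=z·y_n;  k2=λ(1+13/14z)y_n ⇒ h·k2=z(1+13/14z)y_n
  y_{n+1}/y_n = 1 + z(1+13/14z) = 1 + z + 13/14z²
  Hence R(z) = 1 + z + 13/14z².

Solve |R(x)|<1 on ℝ⁻.
x=-1.04: |R|=0.9643
R=1: x+13/14x²=0 ⇒ x=−14/13=-1.0769; min R=1−1/(4·13/14)=0.7308>−1
Confirm numerically:
  x=-0.855: |R|=0.82381 <1
  x=-0.796: |R|=0.79236 <1
  x=-0.766: |R|=0.77884 <1
  x=-0.738: |R|=0.76774 <1
  x=-1.665: |R|=1.90921 >1
  x=-1.190: |R|=1.12495 >1
Stable set (-1.0769, 0).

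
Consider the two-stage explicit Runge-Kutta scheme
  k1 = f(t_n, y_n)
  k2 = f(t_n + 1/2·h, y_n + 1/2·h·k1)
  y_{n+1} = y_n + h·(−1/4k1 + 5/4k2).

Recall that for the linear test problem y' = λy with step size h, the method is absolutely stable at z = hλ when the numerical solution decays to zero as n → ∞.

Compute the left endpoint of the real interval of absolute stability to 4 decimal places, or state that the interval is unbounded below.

Set f=λy, z=hλ:
  k1=λy_n ⇒ h·k1=z·y_n;  k2=λ(1+1/2z)y_n ⇒ h·k2=z(1+1/2z)y_n
  y_{n+1}/y_n = 1 − 1/4z + 5/4z(1+1/2z) = 1 + z + 5/8z²
  R(z) = 1 + z + 5/8z².

Need |R(x)|<1, x<0.
x=-1.22: |R|=0.7102
R=1: x+5/8x²=0 ⇒ x=−8/5=-1.6000; min R=1−1/(4·5/8)=0.6000>−1
Confirm numerically:
  x=-1.407: |R|=0.83028 <1
  x=-0.979: |R|=0.62003 <1
  x=-0.890: |R|=0.60506 <1
  x=-0.729: |R|=0.60315 <1
  x=-2.082: |R|=1.62720 >1
  x=-1.709: |R|=1.11643 >1
Interval (-1.6000, 0).

left endpoint -1.6000.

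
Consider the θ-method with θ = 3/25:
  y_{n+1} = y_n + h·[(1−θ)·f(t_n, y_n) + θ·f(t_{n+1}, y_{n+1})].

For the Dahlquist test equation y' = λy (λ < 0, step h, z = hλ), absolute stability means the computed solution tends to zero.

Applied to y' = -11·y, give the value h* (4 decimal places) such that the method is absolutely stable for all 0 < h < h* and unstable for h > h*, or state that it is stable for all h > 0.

With y'=λy (z=hλ):
  y_{n+1} = y_n + z·[22/25·y_n + 3/25·y_{n+1}] ⇒ (1 − 3/25z)y_{n+1} = (1 + 22/25z)y_n
  Hence R(z) = (1 + 22/25z)/(1 − 3/25z).

Find x<0 with |R(x)|<1.
x=-0.54: |R|=0.4929
R=−1: 1+22/25x = −1+3/25x ⇒ -19/25x=2 ⇒ x=2/(-19/25)=-2.6316
Confirm numerically:
  x=-2.123: |R|=0.69196 <1
  x=-1.877: |R|=0.53194 <1
  x=-1.831: |R|=0.50116 <1
  x=-3.200: |R|=1.31214 >1
  x=-2.752: |R|=1.06880 >1
Interval (-2.6316, 0).

(-2.6316,0); λ=-11 ⇒ h* = (50/19)/11 = 0.2392.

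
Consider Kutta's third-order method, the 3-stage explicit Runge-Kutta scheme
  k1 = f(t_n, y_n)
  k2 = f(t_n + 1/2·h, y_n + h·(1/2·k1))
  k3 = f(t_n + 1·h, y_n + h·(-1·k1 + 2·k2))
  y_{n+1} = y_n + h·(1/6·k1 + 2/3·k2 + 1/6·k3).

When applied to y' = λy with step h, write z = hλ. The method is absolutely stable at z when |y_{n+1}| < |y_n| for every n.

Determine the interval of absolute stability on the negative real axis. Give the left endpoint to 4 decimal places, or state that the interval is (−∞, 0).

z∈(-2.5127,0).

On y'=λy, z=hλ:
  order 3, 3-stage ⇒ R(z)=1+z+z^2/2+z^3/6
  (e.g. R(-1.12)=0.27305, |R|=0.27305)

Need |R(x)|<1, x<0.
x=-1.12: |R|=0.2730
|R(-1.89)|=0.2292 |R(-1.68)|=0.0591 |R(-1.66)|=0.0446
Bisect:
  x_lo=-3.2175 |R|=2.5928  x_hi=-0.3164 |R|=0.7284
  mid=-1.76694 |R|=0.12532 →hi
  mid=-2.49222 |R|=0.96657 →hi
  mid=-2.85487 |R|=1.65772 →lo
  mid=-2.67355 |R|=1.28464 →lo
  mid=-2.58288 |R|=1.11910 →lo
  mid=-2.53755 |R|=1.04126 →lo
  mid=-2.51489 |R|=1.00353 →lo
  mid=-2.50356 |R|=0.98495 →hi
  mid=-2.50922 |R|=0.99422 →hi
  ...
  [-2.51276,-2.51259] ⇒ x*=-2.5127
So |R|<1 on (-2.5127, 0).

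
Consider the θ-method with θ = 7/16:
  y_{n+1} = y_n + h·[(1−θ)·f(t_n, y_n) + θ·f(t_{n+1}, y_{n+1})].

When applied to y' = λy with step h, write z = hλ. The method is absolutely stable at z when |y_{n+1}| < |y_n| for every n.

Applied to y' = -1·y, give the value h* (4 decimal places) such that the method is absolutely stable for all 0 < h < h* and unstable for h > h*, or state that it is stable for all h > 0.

(-16.0000,0); λ=-1 ⇒ h* = (16)/1 = 16.0000.

Set f=λy, z=hλ:
  y_{n+1} = y_n + z·[9/16·y_n + 7/16·y_{n+1}] ⇒ (1 − 7/16z)y_{n+1} = (1 + 9/16z)y_n
  R(z) = (1 + 9/16z)/(1 − 7/16z).

Boundary: |R(x)|=1, x<0.
x=-1.06: |R|=0.2758
R=−1: 1+9/16x = −1+7/16x ⇒ -1/8x=2 ⇒ x=2/(-1/8)=-16.0000
Confirm numerically:
  x=-13.450: |R|=0.95370 <1
  x=-12.494: |R|=0.93222 <1
  x=-11.114: |R|=0.89582 <1
  x=-16.148: |R|=1.00229 >1
  x=-16.131: |R|=1.00203 >1
  x=-16.073: |R|=1.00114 >1
So |R|<1 on (-16.0000, 0).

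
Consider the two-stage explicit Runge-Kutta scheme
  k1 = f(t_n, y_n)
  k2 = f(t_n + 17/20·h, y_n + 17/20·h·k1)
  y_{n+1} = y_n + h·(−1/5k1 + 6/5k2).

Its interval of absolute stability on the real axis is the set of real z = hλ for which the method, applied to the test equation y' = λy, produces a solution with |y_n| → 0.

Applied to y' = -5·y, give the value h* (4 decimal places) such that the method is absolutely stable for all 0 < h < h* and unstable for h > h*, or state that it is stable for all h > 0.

(-0.9804,0); λ=-5 ⇒ h* = (50/51)/5 = 0.1961.

With y'=λy (z=hλ):
  k1=λy_n ⇒ h·k1=z·y_n;  k2=λ(1+17/20z)y_n ⇒ h·k2=z(1+17/20z)y_n
  y_{n+1}/y_n = 1 − 1/5z + 6/5z(1+17/20z) = 1 + z + 51/50z²
  Hence R(z) = 1 + z + 51/50z².

Need |R(x)|<1, x<0.
x=-1.68: |R|=2.1988
R=1: x+51/50x²=0 ⇒ x=−50/51=-0.9804; min R=1−1/(4·51/50)=0.7549>−1
Confirm numerically:
  x=-0.607: |R|=0.76882 <1
  x=-0.604: |R|=0.76811 <1
  x=-0.530: |R|=0.75652 <1
  x=-1.422: |R|=1.64053 >1
  x=-1.257: |R|=1.35465 >1
Stable set (-0.9804, 0).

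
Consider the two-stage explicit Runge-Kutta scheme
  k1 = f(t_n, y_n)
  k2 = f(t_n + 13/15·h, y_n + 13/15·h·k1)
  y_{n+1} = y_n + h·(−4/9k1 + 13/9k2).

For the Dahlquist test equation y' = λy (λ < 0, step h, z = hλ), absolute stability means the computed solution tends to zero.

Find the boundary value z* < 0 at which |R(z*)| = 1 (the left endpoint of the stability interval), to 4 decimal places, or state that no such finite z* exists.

z* = -0.7988.

With y'=λy (z=hλ):
  k1=λy_n ⇒ h·k1=z·y_n;  k2=λ(1+13/15z)y_n ⇒ h·k2=z(1+13/15z)y_n
  y_{n+1}/y_n = 1 − 4/9z + 13/9z(1+13/15z) = 1 + z + 169/135z²
  ⇒ R(z) = 1 + z + 169/135z².

Find x<0 with |R(x)|<1.
x=-0.7: |R|=0.9134
R=1: x+169/135x²=0 ⇒ x=−135/169=-0.7988; min R=1−1/(4·169/135)=0.8003>−1
Confirm numerically:
  x=-0.707: |R|=0.91874 <1
  x=-0.639: |R|=0.87216 <1
  x=-0.421: |R|=0.80088 <1
  x=-1.147: |R|=1.49995 >1
  x=-0.946: |R|=1.17430 >1
  x=-0.829: |R|=1.03132 >1
So |R|<1 on (-0.7988, 0).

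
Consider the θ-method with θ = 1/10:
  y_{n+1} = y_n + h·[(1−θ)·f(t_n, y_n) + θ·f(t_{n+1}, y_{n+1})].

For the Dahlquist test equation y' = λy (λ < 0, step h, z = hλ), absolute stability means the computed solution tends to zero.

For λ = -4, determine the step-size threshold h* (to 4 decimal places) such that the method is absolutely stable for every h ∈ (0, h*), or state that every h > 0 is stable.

Test eqn y'=λy, z=hλ:
  y_{n+1} = y_n + z·[9/10·y_n + 1/10·y_{n+1}] ⇒ (1 − 1/10z)y_{n+1} = (1 + 9/10z)y_n
  R(z) = (1 + 9/10z)/(1 − 1/10z).

Solve |R(x)|<1 on ℝ⁻.
x=-0.96: |R|=0.1241
R=−1: 1+9/10x = −1+1/10x ⇒ -4/5x=2 ⇒ x=2/(-4/5)=-2.5000
Confirm numerically:
  x=-1.976: |R|=0.64997 <1
  x=-1.797: |R|=0.52327 <1
  x=-1.383: |R|=0.21497 <1
  x=-1.243: |R|=0.10558 <1
  x=-2.949: |R|=1.27740 >1
  x=-2.782: |R|=1.17650 >1
  x=-2.691: |R|=1.12040 >1
Interval (-2.5000, 0).

(-2.5000,0); λ=-4 ⇒ h* = (5/2)/4 = 0.6250.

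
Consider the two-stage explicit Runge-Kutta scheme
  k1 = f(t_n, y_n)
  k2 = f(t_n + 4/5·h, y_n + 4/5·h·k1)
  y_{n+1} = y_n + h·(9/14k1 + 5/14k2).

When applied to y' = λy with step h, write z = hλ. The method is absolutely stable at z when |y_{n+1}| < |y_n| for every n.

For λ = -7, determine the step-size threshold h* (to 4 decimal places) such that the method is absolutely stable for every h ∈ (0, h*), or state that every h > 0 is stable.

(-3.5000,0); λ=-7 ⇒ h* = (7/2)/7 = 0.5000.

On y'=λy, z=hλ:
  k1=λy_n ⇒ h·k1=z·y_n;  k2=λ(1+4/5z)y_n ⇒ h·k2=z(1+4/5z)y_n
  y_{n+1}/y_n = 1 + 9/14z + 5/14z(1+4/5z) = 1 + z + 2/7z²
  R(z) = 1 + z + 2/7z².

Boundary: |R(x)|=1, x<0.
x=-1.39: |R|=0.1620
R=1: x+2/7x²=0 ⇒ x=−7/2=-3.5000; min R=1−1/(4·2/7)=0.1250>−1
Confirm numerically:
  x=-2.579: |R|=0.32135 <1
  x=-2.152: |R|=0.17117 <1
  x=-1.861: |R|=0.12852 <1
  x=-3.969: |R|=1.53185 >1
  x=-3.713: |R|=1.22596 >1
Interval (-3.5000, 0).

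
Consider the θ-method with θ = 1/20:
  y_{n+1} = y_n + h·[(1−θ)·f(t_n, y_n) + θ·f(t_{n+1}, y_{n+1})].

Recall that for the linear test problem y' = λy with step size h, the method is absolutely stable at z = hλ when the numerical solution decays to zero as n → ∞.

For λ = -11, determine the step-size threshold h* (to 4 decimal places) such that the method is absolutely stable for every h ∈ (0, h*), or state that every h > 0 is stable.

(-2.2222,0); λ=-11 ⇒ h* = (20/9)/11 = 0.2020.

Test eqn y'=λy, z=hλ:
  y_{n+1} = y_n + z·[19/20·y_n + 1/20·y_{n+1}] ⇒ (1 − 1/20z)y_{n+1} = (1 + 19/20z)y_n
  ⇒ R(z) = (1 + 19/20z)/(1 − 1/20z).

Need |R(x)|<1, x<0.
x=-1.61: |R|=0.4901
R=−1: 1+19/20x = −1+1/20x ⇒ -9/10x=2 ⇒ x=2/(-9/10)=-2.2222
Confirm numerically:
  x=-1.839: |R|=0.68414 <1
  x=-1.668: |R|=0.53960 <1
  x=-1.515: |R|=0.40832 <1
  x=-1.322: |R|=0.24003 <1
  x=-2.777: |R|=1.43842 >1
  x=-2.490: |R|=1.21432 >1
Stable set (-2.2222, 0).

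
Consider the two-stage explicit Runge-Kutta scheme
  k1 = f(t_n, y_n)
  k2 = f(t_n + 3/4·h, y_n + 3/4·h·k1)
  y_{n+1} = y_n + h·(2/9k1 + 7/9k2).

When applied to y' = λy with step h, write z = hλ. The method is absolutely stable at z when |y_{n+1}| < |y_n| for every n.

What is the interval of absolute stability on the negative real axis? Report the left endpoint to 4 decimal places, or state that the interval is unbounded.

With y'=λy (z=hλ):
  k1=λy_n ⇒ h·k1=z·y_n;  k2=λ(1+3/4z)y_n ⇒ h·k2=z(1+3/4z)y_n
  y_{n+1}/y_n = 1 + 2/9z + 7/9z(1+3/4z) = 1 + z + 7/12z²
  R(z) = 1 + z + 7/12z².

Find x<0 with |R(x)|<1.
x=-1.18: |R|=0.6322
R=1: x+7/12x²=0 ⇒ x=−12/7=-1.7143; min R=1−1/(4·7/12)=0.5714>−1
Confirm numerically:
  x=-1.544: |R|=0.84663 <1
  x=-1.026: |R|=0.58806 <1
  x=-0.723: |R|=0.58193 <1
  x=-2.312: |R|=1.80612 >1
  x=-2.062: |R|=1.41824 >1
  x=-1.950: |R|=1.26812 >1
Interval (-1.7143, 0).

(-1.7143, 0).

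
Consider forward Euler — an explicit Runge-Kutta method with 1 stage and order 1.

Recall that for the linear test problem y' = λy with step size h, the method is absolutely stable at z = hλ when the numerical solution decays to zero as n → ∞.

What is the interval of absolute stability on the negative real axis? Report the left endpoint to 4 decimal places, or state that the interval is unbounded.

(-2.0000, 0).

Test eqn y'=λy, z=hλ:
  order 1, 1-stage ⇒ R(z)=1+z
  (e.g. R(-0.51)=0.49000, |R|=0.49000)

Find x<0 with |R(x)|<1.
x=-0.51: |R|=0.4900
|R(-2.4)|=1.4000 |R(-2.09)|=1.0900 |R(-0.66)|=0.3400
Bisect:
  x_lo=-2.7506 |R|=1.7506  x_hi=-0.2059 |R|=0.7941
  mid=-1.47825 |R|=0.47825 →hi
  mid=-2.11442 |R|=1.11442 →lo
  mid=-1.79634 |R|=0.79634 →hi
  mid=-1.95538 |R|=0.95538 →hi
  mid=-2.03490 |R|=1.03490 →lo
  mid=-1.99514 |R|=0.99514 →hi
  mid=-2.01502 |R|=1.01502 →lo
  mid=-2.00508 |R|=1.00508 →lo
  mid=-2.00011 |R|=1.00011 →lo
  ...
  [-2.00011,-1.99996] ⇒ x*=-2.0000
Stable set (-2.0000, 0).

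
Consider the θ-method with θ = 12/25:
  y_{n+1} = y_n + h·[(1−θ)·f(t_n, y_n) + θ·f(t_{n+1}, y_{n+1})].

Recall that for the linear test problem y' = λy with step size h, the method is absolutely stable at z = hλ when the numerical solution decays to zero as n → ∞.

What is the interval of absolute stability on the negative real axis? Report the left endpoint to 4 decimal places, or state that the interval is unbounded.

With y'=λy (z=hλ):
  y_{n+1} = y_n + z·[13/25·y_n + 12/25·y_{n+1}] ⇒ (1 − 12/25z)y_{n+1} = (1 + 13/25z)y_n
  ⇒ R(z) = (1 + 13/25z)/(1 − 12/25z).

Need |R(x)|<1, x<0.
x=-0.37: |R|=0.6858
R=−1: 1+13/25x = −1+12/25x ⇒ -1/25x=2 ⇒ x=2/(-1/25)=-50.0000
Confirm numerically:
  x=-39.722: |R|=0.97951 <1
  x=-33.879: |R|=0.96264 <1
  x=-23.903: |R|=0.91631 <1
  x=-50.544: |R|=1.00086 >1
  x=-50.330: |R|=1.00052 >1
  x=-50.040: |R|=1.00006 >1
So |R|<1 on (-50.0000, 0).

z∈(-50.0000,0).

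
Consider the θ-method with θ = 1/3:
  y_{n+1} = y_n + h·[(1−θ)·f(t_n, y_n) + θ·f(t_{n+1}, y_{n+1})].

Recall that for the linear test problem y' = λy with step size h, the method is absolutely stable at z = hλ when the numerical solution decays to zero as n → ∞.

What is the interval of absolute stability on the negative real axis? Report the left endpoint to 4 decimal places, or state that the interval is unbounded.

z∈(-6.0000,0).

With y'=λy (z=hλ):
  y_{n+1} = y_n + z·[2/3·y_n + 1/3·y_{n+1}] ⇒ (1 − 1/3z)y_{n+1} = (1 + 2/3z)y_n
  R(z) = (1 + 2/3z)/(1 − 1/3z).

Find x<0 with |R(x)|<1.
x=-1.34: |R|=0.0737
R=−1: 1+2/3x = −1+1/3x ⇒ -1/3x=2 ⇒ x=2/(-1/3)=-6.0000
Confirm numerically:
  x=-5.922: |R|=0.99126 <1
  x=-4.528: |R|=0.80446 <1
  x=-3.535: |R|=0.62280 <1
  x=-6.496: |R|=1.05223 >1
  x=-6.204: |R|=1.02216 >1
Interval (-6.0000, 0).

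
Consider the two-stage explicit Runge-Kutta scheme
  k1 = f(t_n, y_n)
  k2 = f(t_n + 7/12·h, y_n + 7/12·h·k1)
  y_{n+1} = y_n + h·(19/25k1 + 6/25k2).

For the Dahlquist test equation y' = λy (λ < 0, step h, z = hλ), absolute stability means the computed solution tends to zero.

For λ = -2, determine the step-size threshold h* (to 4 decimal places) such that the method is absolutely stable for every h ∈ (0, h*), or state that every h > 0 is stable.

(-7.1429,0); λ=-2 ⇒ h* = (50/7)/2 = 3.5714.

With y'=λy (z=hλ):
  k1=λy_n ⇒ h·k1=z·y_n;  k2=λ(1+7/12z)y_n ⇒ h·k2=z(1+7/12z)y_n
  y_{n+1}/y_n = 1 + 19/25z + 6/25z(1+7/12z) = 1 + z + 7/50z²
  ⇒ R(z) = 1 + z + 7/50z².

Find x<0 with |R(x)|<1.
x=-0.3: |R|=0.7126
R=1: x+7/50x²=0 ⇒ x=−50/7=-7.1429; min R=1−1/(4·7/50)=-0.7857>−1
Confirm numerically:
  x=-6.840: |R|=0.70998 <1
  x=-6.092: |R|=0.10374 <1
  x=-3.810: |R|=0.77775 <1
  x=-7.663: |R|=1.55802 >1
  x=-7.405: |R|=1.27176 >1
  x=-7.238: |R|=1.09641 >1
So |R|<1 on (-7.1429, 0).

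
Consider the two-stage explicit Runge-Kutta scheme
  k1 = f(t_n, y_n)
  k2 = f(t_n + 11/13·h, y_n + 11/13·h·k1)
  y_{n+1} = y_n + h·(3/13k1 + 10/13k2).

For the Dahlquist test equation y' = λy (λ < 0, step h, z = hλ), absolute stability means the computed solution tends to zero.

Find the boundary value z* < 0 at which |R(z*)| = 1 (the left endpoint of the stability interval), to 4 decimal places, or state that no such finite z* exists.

Set f=λy, z=hλ:
  k1=λy_n ⇒ h·k1=z·y_n;  k2=λ(1+11/13z)y_n ⇒ h·k2=z(1+11/13z)y_n
  y_{n+1}/y_n = 1 + 3/13z + 10/13z(1+11/13z) = 1 + z + 110/169z²
  R(z) = 1 + z + 110/169z².

Solve |R(x)|<1 on ℝ⁻.
x=-0.83: |R|=0.6184
R=1: x+110/169x²=0 ⇒ x=−169/110=-1.5364; min R=1−1/(4·110/169)=0.6159>−1
Confirm numerically:
  x=-1.283: |R|=0.78842 <1
  x=-1.103: |R|=0.68888 <1
  x=-0.786: |R|=0.61612 <1
  x=-2.108: |R|=1.78433 >1
  x=-2.031: |R|=1.65389 >1
Interval (-1.5364, 0).

z* = -1.5364.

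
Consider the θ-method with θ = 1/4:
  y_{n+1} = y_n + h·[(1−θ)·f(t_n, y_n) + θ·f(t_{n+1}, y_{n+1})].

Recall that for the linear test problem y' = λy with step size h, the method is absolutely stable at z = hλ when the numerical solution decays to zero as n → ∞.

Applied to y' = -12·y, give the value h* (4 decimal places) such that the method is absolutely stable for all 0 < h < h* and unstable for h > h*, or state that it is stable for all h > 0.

Test eqn y'=λy, z=hλ:
  y_{n+1} = y_n + z·[3/4·y_n + 1/4·y_{n+1}] ⇒ (1 − 1/4z)y_{n+1} = (1 + 3/4z)y_n
  R(z) = (1 + 3/4z)/(1 − 1/4z).

Need |R(x)|<1, x<0.
x=-1.54: |R|=0.1119
R=−1: 1+3/4x = −1+1/4x ⇒ -1/2x=2 ⇒ x=2/(-1/2)=-4.0000
Confirm numerically:
  x=-3.901: |R|=0.97494 <1
  x=-3.165: |R|=0.76692 <1
  x=-2.646: |R|=0.59254 <1
  x=-4.266: |R|=1.06436 >1
  x=-4.104: |R|=1.02567 >1
So |R|<1 on (-4.0000, 0).

(-4.0000,0); λ=-12 ⇒ h* = (4)/12 = 0.3333.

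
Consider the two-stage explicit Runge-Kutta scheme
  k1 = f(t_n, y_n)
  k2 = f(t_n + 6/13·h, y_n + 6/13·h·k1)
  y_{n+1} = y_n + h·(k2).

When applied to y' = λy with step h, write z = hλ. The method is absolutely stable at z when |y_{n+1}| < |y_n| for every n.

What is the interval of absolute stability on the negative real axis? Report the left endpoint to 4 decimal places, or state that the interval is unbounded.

On y'=λy, z=hλ:
  k1=λy_n ⇒ h·k1=z·y_n;  k2=λ(1+6/13z)y_n ⇒ h·k2=z(1+6/13z)y_n
  y_{n+1}/y_n = 1 + z(1+6/13z) = 1 + z + 6/13z²
  Hence R(z) = 1 + z + 6/13z².

Solve |R(x)|<1 on ℝ⁻.
x=-1.19: |R|=0.4636
R=1: x+6/13x²=0 ⇒ x=−13/6=-2.1667; min R=1−1/(4·6/13)=0.4583>−1
Confirm numerically:
  x=-1.797: |R|=0.69340 <1
  x=-1.706: |R|=0.63728 <1
  x=-0.884: |R|=0.47667 <1
  x=-2.505: |R|=1.39117 >1
  x=-2.464: |R|=1.33814 >1
  x=-2.432: |R|=1.29783 >1
So |R|<1 on (-2.1667, 0).

z∈(-2.1667,0).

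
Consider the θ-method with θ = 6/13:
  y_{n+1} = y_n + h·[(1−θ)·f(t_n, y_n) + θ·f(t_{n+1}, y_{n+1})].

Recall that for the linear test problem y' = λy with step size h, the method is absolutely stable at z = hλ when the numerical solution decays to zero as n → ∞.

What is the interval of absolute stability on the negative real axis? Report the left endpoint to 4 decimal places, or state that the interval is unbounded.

(-26.0000, 0).

Set f=λy, z=hλ:
  y_{n+1} = y_n + z·[7/13·y_n + 6/13·y_{n+1}] ⇒ (1 − 6/13z)y_{n+1} = (1 + 7/13z)y_n
  so R(z) = (1 + 7/13z)/(1 − 6/13z).

Need |R(x)|<1, x<0.
x=-1.72: |R|=0.0412
R=−1: 1+7/13x = −1+6/13x ⇒ -1/13x=2 ⇒ x=2/(-1/13)=-26.0000
Confirm numerically:
  x=-25.559: |R|=0.99735 <1
  x=-21.719: |R|=0.97013 <1
  x=-16.986: |R|=0.92156 <1
  x=-13.893: |R|=0.87435 <1
  x=-26.215: |R|=1.00126 >1
  x=-26.098: |R|=1.00058 >1
Stable set (-26.0000, 0).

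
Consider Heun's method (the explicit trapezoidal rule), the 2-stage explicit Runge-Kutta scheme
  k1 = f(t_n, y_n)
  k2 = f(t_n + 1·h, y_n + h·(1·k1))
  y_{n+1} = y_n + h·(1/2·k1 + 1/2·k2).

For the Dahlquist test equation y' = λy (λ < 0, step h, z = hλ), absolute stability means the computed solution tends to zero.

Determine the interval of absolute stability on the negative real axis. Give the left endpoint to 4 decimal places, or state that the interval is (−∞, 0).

z∈(-2.0000,0).

Set f=λy, z=hλ:
  order 2, 2-stage ⇒ R(z)=1+z+z^2/2
  (e.g. R(-0.69)=0.54805, |R|=0.54805)

Boundary: |R(x)|=1, x<0.
x=-0.69: |R|=0.5481
|R(-2.24)|=1.2688 |R(-1.17)|=0.5144 |R(-1.11)|=0.5060
Bisect:
  x_lo=-2.7565 |R|=2.0427  x_hi=-0.1441 |R|=0.8663
  mid=-1.45030 |R|=0.60139 →hi
  mid=-2.10342 |R|=1.10877 →lo
  mid=-1.77686 |R|=0.80176 →hi
  mid=-1.94014 |R|=0.94194 →hi
  mid=-2.02178 |R|=1.02202 →lo
  mid=-1.98096 |R|=0.98115 →hi
  mid=-2.00137 |R|=1.00138 →lo
  mid=-1.99117 |R|=0.99121 →hi
  mid=-1.99627 |R|=0.99628 →hi
  ...
  [-2.00010,-1.99994] ⇒ x*=-2.0000
So |R|<1 on (-2.0000, 0).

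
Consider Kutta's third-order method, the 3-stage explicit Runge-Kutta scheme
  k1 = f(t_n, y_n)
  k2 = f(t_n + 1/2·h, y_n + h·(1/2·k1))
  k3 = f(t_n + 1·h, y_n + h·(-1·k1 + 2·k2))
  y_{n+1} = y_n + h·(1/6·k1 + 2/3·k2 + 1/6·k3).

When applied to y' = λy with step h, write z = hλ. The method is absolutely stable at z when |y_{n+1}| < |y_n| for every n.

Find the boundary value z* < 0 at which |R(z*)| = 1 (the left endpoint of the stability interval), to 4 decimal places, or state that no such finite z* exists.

z* = -2.5127.

Test eqn y'=λy, z=hλ:
  order 3, 3-stage ⇒ R(z)=1+z+z^2/2+z^3/6
  (e.g. R(-0.61)=0.53822, |R|=0.53822)

Need |R(x)|<1, x<0.
x=-0.61: |R|=0.5382
|R(-2.41)|=0.8389 |R(-1.68)|=0.0591 |R(-0.76)|=0.4556
Bisect:
  x_lo=-2.9431 |R|=1.8611  x_hi=-0.2359 |R|=0.7898
  mid=-1.58950 |R|=0.00444 →hi
  mid=-2.26633 |R|=0.63827 →hi
  mid=-2.60474 |R|=1.15778 →lo
  mid=-2.43553 |R|=0.87748 →hi
  mid=-2.52013 |R|=1.01219 →lo
  mid=-2.47783 |R|=0.94351 →hi
  mid=-2.49898 |R|=0.97752 →hi
  mid=-2.50956 |R|=0.99477 →hi
  mid=-2.51485 |R|=1.00346 →lo
  mid=-2.51220 |R|=0.99911 →hi
  ...
  [-2.51286,-2.51270] ⇒ x*=-2.5127
Stable set (-2.5127, 0).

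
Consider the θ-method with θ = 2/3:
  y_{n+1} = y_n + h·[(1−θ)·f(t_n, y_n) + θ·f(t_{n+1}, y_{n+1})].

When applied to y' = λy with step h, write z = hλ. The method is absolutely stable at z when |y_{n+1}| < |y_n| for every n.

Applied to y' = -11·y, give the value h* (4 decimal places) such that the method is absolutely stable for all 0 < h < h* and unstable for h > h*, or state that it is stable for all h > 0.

Set f=λy, z=hλ:
  y_{n+1} = y_n + z·[1/3·y_n + 2/3·y_{n+1}] ⇒ (1 − 2/3z)y_{n+1} = (1 + 1/3z)y_n
  Hence R(z) = (1 + 1/3z)/(1 − 2/3z).

Find x<0 with |R(x)|<1.
x=-0.47: |R|=0.6421
x=-2: |R|=0.1429
x=-10: |R|=0.3043
x=-100: |R|=0.4778
θ=2/3≥1/2 ⇒ |1+1/3x|<|1−2/3x| ∀x<0 ⇒ unbounded interval.

(−∞, 0) — no finite endpoint. Any h>0 works for λ=-11.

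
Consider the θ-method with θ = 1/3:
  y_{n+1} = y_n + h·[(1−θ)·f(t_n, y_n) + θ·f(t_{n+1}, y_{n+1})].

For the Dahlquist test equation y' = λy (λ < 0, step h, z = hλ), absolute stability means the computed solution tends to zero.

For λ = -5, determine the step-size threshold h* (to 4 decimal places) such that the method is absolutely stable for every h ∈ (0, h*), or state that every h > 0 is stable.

With y'=λy (z=hλ):
  y_{n+1} = y_n + z·[2/3·y_n + 1/3·y_{n+1}] ⇒ (1 − 1/3z)y_{n+1} = (1 + 2/3z)y_n
  ⇒ R(z) = (1 + 2/3z)/(1 − 1/3z).

Need |R(x)|<1, x<0.
x=-0.99: |R|=0.2556
R=−1: 1+2/3x = −1+1/3x ⇒ -1/3x=2 ⇒ x=2/(-1/3)=-6.0000
Confirm numerically:
  x=-4.943: |R|=0.86693 <1
  x=-3.300: |R|=0.57143 <1
  x=-2.605: |R|=0.39429 <1
  x=-6.352: |R|=1.03764 >1
  x=-6.311: |R|=1.03340 >1
  x=-6.040: |R|=1.00442 >1
So |R|<1 on (-6.0000, 0).

(-6.0000,0); λ=-5 ⇒ h* = (6)/5 = 1.2000.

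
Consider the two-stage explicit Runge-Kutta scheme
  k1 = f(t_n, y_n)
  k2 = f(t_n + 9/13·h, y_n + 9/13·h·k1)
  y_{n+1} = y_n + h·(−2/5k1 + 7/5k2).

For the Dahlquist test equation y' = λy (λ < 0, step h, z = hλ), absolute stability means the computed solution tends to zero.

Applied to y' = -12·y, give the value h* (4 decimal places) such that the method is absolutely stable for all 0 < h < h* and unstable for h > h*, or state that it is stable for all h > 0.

(-1.0317,0); λ=-12 ⇒ h* = (65/63)/12 = 0.0860.

Test eqn y'=λy, z=hλ:
  k1=λy_n ⇒ h·k1=z·y_n;  k2=λ(1+9/13z)y_n ⇒ h·k2=z(1+9/13z)y_n
  y_{n+1}/y_n = 1 − 2/5z + 7/5z(1+9/13z) = 1 + z + 63/65z²
  ⇒ R(z) = 1 + z + 63/65z².

Find x<0 with |R(x)|<1.
x=-0.58: |R|=0.7460
R=1: x+63/65x²=0 ⇒ x=−65/63=-1.0317; min R=1−1/(4·63/65)=0.7421>−1
Confirm numerically:
  x=-0.812: |R|=0.82706 <1
  x=-0.740: |R|=0.79075 <1
  x=-0.616: |R|=0.75178 <1
  x=-0.545: |R|=0.74289 <1
  x=-1.330: |R|=1.38447 >1
  x=-1.157: |R|=1.14046 >1
  x=-1.085: |R|=1.05600 >1
Interval (-1.0317, 0).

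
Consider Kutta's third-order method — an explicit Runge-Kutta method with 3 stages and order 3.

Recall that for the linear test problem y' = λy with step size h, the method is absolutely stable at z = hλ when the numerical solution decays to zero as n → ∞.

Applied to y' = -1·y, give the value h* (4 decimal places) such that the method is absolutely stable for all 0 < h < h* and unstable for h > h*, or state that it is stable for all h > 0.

On y'=λy, z=hλ:
  order 3, 3-stage ⇒ R(z)=1+z+z^2/2+z^3/6
  (e.g. R(-1.4)=0.12267, |R|=0.12267)

Find x<0 with |R(x)|<1.
x=-1.4: |R|=0.1227
|R(-1.57)|=0.0175 |R(-0.79)|=0.4399 |R(-0.71)|=0.4824
Bisect:
  x_lo=-2.9709 |R|=1.9281  x_hi=-0.3029 |R|=0.7383
  mid=-1.63691 |R|=0.02818 →hi
  mid=-2.30390 |R|=0.68809 →hi
  mid=-2.63740 |R|=1.21703 →lo
  mid=-2.47065 |R|=0.93211 →hi
  mid=-2.55402 |R|=1.06917 →lo
  mid=-2.51234 |R|=0.99933 →hi
  mid=-2.53318 |R|=1.03392 →lo
  ...
  [-2.51283,-2.51266] ⇒ x*=-2.5127
So |R|<1 on (-2.5127, 0).

(-2.5127,0); λ=-1 ⇒ h* = 2.5127.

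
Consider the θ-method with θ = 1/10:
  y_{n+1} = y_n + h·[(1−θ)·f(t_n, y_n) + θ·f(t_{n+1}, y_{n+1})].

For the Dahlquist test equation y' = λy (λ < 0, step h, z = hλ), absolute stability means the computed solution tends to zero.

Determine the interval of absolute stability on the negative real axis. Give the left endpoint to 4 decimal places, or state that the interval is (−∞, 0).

On y'=λy, z=hλ:
  y_{n+1} = y_n + z·[9/10·y_n + 1/10·y_{n+1}] ⇒ (1 − 1/10z)y_{n+1} = (1 + 9/10z)y_n
  Hence R(z) = (1 + 9/10z)/(1 − 1/10z).

Boundary: |R(x)|=1, x<0.
x=-1.41: |R|=0.2358
R=−1: 1+9/10x = −1+1/10x ⇒ -4/5x=2 ⇒ x=2/(-4/5)=-2.5000
Confirm numerically:
  x=-2.479: |R|=0.98654 <1
  x=-2.376: |R|=0.91984 <1
  x=-1.971: |R|=0.64648 <1
  x=-3.009: |R|=1.31301 >1
  x=-2.963: |R|=1.28574 >1
  x=-2.622: |R|=1.07733 >1
Stable set (-2.5000, 0).

(-2.5000, 0).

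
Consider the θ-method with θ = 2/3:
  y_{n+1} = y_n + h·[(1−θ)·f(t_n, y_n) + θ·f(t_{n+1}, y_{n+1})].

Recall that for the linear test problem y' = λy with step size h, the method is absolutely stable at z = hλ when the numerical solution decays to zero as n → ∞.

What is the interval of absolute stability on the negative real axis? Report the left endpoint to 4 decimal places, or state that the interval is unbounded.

unbounded; (−∞, 0).

Test eqn y'=λy, z=hλ:
  y_{n+1} = y_n + z·[1/3·y_n + 2/3·y_{n+1}] ⇒ (1 − 2/3z)y_{n+1} = (1 + 1/3z)y_n
  Hence R(z) = (1 + 1/3z)/(1 − 2/3z).

Boundary: |R(x)|=1, x<0.
x=-0.77: |R|=0.4912
x=-2: |R|=0.1429
x=-10: |R|=0.3043
x=-100: |R|=0.4778
θ=2/3≥1/2 ⇒ |1+1/3x|<|1−2/3x| ∀x<0 ⇒ unbounded interval.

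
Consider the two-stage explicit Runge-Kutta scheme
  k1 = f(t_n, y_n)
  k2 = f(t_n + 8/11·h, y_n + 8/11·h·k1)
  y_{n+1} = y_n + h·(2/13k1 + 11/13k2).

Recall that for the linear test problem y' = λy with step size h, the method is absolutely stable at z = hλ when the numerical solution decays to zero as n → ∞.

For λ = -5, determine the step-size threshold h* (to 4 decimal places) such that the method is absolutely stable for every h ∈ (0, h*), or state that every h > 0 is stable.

(-1.6250,0); λ=-5 ⇒ h* = (13/8)/5 = 0.3250.

Set f=λy, z=hλ:
  k1=λy_n ⇒ h·k1=z·y_n;  k2=λ(1+8/11z)y_n ⇒ h·k2=z(1+8/11z)y_n
  y_{n+1}/y_n = 1 + 2/13z + 11/13z(1+8/11z) = 1 + z + 8/13z²
  ⇒ R(z) = 1 + z + 8/13z².

Solve |R(x)|<1 on ℝ⁻.
x=-0.64: |R|=0.6121
R=1: x+8/13x²=0 ⇒ x=−13/8=-1.6250; min R=1−1/(4·8/13)=0.5938>−1
Confirm numerically:
  x=-1.507: |R|=0.89057 <1
  x=-1.249: |R|=0.71100 <1
  x=-1.133: |R|=0.65696 <1
  x=-0.664: |R|=0.60732 <1
  x=-1.962: |R|=1.40689 >1
  x=-1.785: |R|=1.17575 >1
  x=-1.700: |R|=1.07846 >1
So |R|<1 on (-1.6250, 0).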